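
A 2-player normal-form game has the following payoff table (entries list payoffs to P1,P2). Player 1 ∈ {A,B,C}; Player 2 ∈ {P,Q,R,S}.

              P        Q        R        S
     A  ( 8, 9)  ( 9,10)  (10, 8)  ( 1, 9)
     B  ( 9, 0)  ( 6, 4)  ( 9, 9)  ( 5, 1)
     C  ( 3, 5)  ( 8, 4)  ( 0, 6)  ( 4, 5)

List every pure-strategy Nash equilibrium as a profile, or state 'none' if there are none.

(A,P): not NE [P1→B gives 9>8; P2→Q gives 10>9]
(A,Q): NE
(A,R): not NE [P2→Q gives 10>8]
(A,S): not NE [P1→B gives 5>1; P2→Q gives 10>9]
(B,P): not NE [P2→R gives 9>0]
(B,Q): not NE [P1→A gives 9>6; P2→R gives 9>4]
(B,R): not NE [P1→A gives 10>9]
(B,S): not NE [P2→R gives 9>1]
(C,P): not NE [P1→B gives 9>3; P2→R gives 6>5]
(C,Q): not NE [P1→A gives 9>8; P2→R gives 6>4]
(C,R): not NE [P1→A gives 10>0]
(C,S): not NE [P1→B gives 5>4; P2→R gives 6>5]

NE set: (A,Q)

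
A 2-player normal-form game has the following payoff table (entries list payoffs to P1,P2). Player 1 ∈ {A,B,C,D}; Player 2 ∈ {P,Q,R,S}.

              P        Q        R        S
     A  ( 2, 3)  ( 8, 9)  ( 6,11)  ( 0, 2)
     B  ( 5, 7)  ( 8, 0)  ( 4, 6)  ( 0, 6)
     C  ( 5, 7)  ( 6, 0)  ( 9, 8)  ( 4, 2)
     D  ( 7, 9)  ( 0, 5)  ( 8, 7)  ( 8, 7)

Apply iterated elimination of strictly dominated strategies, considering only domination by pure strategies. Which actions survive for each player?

IESDS → P1:{C,D} P2:{P,R}

P2 drop Q (R beats it: A:11>9 B:6>0 C:8>0 D:7>5)
P1 drop A (C beats it: P:5>2 R:9>6 S:4>0)
P1 drop B (D beats it: P:7>5 R:8>4 S:8>0)
P2 drop S (P beats it: C:7>2 D:9>7)
P1→{C,D} P2→{P,R}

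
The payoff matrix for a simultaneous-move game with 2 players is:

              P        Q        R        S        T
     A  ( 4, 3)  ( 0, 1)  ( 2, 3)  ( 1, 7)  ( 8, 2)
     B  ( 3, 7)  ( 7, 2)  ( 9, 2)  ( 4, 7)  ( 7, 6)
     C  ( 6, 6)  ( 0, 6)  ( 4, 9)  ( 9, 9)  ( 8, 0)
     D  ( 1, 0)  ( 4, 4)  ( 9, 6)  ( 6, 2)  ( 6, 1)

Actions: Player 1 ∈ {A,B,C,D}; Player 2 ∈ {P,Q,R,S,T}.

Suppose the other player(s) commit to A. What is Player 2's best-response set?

u_2(P vs A) = 3
u_2(Q vs A) = 1
u_2(R vs A) = 3
u_2(S vs A) = 7
u_2(T vs A) = 2
max payoff 7 at {S}

BR_2 = {S}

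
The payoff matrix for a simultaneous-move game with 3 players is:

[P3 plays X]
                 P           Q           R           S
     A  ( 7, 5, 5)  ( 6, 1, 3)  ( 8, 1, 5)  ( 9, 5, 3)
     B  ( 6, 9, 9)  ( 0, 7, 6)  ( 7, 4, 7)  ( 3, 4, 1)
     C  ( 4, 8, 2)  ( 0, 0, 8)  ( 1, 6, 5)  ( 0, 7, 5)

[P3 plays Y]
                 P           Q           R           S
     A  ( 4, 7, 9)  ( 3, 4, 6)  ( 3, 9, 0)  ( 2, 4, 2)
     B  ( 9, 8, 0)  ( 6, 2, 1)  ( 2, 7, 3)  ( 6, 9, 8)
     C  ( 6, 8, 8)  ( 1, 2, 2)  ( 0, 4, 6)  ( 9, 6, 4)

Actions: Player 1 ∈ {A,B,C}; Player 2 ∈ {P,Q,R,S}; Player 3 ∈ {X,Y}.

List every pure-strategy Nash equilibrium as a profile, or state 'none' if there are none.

Nash profiles: (A,S,X)

(A,P,X): not NE [P3→Y gives 9>5]
(A,P,Y): not NE [P1→B gives 9>4; P2→R gives 9>7]
(A,Q,X): not NE [P2→S gives 5>1; P3→Y gives 6>3]
(A,Q,Y): not NE [P1→B gives 6>3; P2→R gives 9>4]
(A,R,X): not NE [P2→S gives 5>1]
(A,R,Y): not NE [P3→X gives 5>0]
(A,S,X): NE
(A,S,Y): not NE [P1→C gives 9>2; P2→R gives 9>4; P3→X gives 3>2]
(B,P,X): not NE [P1→A gives 7>6]
(B,P,Y): not NE [P2→S gives 9>8; P3→X gives 9>0]
(B,Q,X): not NE [P1→A gives 6>0; P2→P gives 9>7]
(B,Q,Y): not NE [P2→S gives 9>2; P3→X gives 6>1]
(B,R,X): not NE [P1→A gives 8>7; P2→P gives 9>4]
(B,R,Y): not NE [P1→A gives 3>2; P2→S gives 9>7; P3→X gives 7>3]
(B,S,X): not NE [P1→A gives 9>3; P2→P gives 9>4; P3→Y gives 8>1]
(B,S,Y): not NE [P1→C gives 9>6]
(C,P,X): not NE [P1→A gives 7>4; P3→Y gives 8>2]
(C,P,Y): not NE [P1→B gives 9>6]
(C,Q,X): not NE [P1→A gives 6>0; P2→P gives 8>0]
(C,Q,Y): not NE [P1→B gives 6>1; P2→P gives 8>2; P3→X gives 8>2]
(C,R,X): not NE [P1→A gives 8>1; P2→P gives 8>6; P3→Y gives 6>5]
(C,R,Y): not NE [P1→A gives 3>0; P2→P gives 8>4]
(C,S,X): not NE [P1→A gives 9>0; P2→P gives 8>7]
(C,S,Y): not NE [P2→P gives 8>6; P3→X gives 5>4]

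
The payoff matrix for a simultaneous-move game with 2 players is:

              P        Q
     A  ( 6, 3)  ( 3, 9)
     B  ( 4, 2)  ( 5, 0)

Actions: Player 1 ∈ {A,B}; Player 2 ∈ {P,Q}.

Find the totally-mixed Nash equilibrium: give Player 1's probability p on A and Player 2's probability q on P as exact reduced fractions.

P1 indiff ⇒ q·6+(1-q)·3 = q·4+(1-q)·5 ⇒ q(2) = (1-q)(2) ⇒ q = 1/2
P2 indiff ⇒ p·3+(1-p)·2 = p·9+(1-p)·0 ⇒ p(-6) = (1-p)(-2) ⇒ p = 1/4

(p,q) = (1/4, 1/2)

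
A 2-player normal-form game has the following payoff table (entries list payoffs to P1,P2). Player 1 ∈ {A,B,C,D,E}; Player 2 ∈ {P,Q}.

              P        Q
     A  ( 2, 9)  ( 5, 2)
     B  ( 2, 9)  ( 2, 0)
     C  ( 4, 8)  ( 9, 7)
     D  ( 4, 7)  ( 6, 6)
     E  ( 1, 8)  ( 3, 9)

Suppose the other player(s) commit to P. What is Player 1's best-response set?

BR_1 = {C,D}

u_1(A vs P) = 2
u_1(B vs P) = 2
u_1(C vs P) = 4
u_1(D vs P) = 4
u_1(E vs P) = 1
max payoff 4 at {C,D}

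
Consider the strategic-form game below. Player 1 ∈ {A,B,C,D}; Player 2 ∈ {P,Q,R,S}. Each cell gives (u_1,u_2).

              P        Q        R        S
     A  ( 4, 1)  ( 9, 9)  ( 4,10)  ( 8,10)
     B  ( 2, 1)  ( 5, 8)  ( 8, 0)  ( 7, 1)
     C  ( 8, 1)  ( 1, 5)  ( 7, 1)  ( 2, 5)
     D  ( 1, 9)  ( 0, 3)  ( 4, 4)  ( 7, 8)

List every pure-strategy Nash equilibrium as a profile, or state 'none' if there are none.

NE set: (A,S)

(A,P): not NE [P1→C gives 8>4; P2→S gives 10>1]
(A,Q): not NE [P2→S gives 10>9]
(A,R): not NE [P1→B gives 8>4]
(A,S): NE
(B,P): not NE [P1→C gives 8>2; P2→Q gives 8>1]
(B,Q): not NE [P1→A gives 9>5]
(B,R): not NE [P2→Q gives 8>0]
(B,S): not NE [P1→A gives 8>7; P2→Q gives 8>1]
(C,P): not NE [P2→S gives 5>1]
(C,Q): not NE [P1→A gives 9>1]
(C,R): not NE [P1→B gives 8>7; P2→S gives 5>1]
(C,S): not NE [P1→A gives 8>2]
(D,P): not NE [P1→C gives 8>1]
(D,Q): not NE [P1→A gives 9>0; P2→P gives 9>3]
(D,R): not NE [P1→B gives 8>4; P2→P gives 9>4]
(D,S): not NE [P1→A gives 8>7; P2→P gives 9>8]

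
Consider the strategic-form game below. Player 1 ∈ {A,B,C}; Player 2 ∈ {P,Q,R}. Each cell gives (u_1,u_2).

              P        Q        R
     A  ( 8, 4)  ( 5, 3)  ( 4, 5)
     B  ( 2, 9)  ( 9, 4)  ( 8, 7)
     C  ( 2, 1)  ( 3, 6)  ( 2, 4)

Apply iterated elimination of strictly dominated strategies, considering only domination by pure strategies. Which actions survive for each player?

IESDS → P1:{A,B} P2:{P,R}

P1 drop C (A beats it: P:8>2 Q:5>3 R:4>2)
P2 drop Q (P beats it: A:4>3 B:9>4)
P1→{A,B} P2→{P,R}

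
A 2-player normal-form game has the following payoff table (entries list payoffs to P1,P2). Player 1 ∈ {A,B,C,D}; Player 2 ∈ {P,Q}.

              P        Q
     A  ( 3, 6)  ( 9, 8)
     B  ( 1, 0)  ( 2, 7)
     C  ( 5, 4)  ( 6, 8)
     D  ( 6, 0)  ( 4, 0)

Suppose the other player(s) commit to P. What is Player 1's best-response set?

argmax u_1 = {D}

u_1(A vs P) = 3
u_1(B vs P) = 1
u_1(C vs P) = 5
u_1(D vs P) = 6
max payoff 6 at {D}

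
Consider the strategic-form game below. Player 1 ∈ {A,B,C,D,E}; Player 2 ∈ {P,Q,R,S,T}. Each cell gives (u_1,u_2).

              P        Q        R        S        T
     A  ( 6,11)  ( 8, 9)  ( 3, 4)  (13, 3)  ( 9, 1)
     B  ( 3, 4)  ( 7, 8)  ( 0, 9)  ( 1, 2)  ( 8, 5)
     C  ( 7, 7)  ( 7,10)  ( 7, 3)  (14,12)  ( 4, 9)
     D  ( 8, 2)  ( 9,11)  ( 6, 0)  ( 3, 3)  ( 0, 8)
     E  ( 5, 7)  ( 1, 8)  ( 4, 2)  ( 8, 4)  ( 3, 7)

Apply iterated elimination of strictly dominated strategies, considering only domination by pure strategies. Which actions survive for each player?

Remaining: P1:{A,C,D} P2:{P,Q,S}

P1 drop B (A beats it: P:6>3 Q:8>7 R:3>0 S:13>1 T:9>8)
P1 drop E (C beats it: P:7>5 Q:7>1 R:7>4 S:14>8 T:4>3)
P2 drop R (P beats it: A:11>4 C:7>3 D:2>0)
P2 drop T (Q beats it: A:9>1 C:10>9 D:11>8)
P1→{A,C,D} P2→{P,Q,S}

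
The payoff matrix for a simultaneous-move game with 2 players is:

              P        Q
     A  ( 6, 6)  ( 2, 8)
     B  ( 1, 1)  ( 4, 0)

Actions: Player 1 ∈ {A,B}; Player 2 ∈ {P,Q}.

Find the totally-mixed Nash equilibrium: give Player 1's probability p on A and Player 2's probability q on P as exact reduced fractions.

(p,q) = (1/3, 2/7)

P1 indiff ⇒ q·6+(1-q)·2 = q·1+(1-q)·4 ⇒ q(5) = (1-q)(2) ⇒ q = 2/7
P2 indiff ⇒ p·6+(1-p)·1 = p·8+(1-p)·0 ⇒ p(-2) = (1-p)(-1) ⇒ p = 1/3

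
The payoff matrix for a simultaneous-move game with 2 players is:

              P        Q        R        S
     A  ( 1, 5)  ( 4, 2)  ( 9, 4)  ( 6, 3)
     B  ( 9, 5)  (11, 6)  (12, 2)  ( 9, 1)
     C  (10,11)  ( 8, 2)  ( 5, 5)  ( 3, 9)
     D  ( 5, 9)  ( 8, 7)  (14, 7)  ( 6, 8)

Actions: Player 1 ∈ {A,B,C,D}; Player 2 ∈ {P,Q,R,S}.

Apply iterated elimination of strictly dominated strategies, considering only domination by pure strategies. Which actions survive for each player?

IESDS → P1:{B,C} P2:{P,Q}

P1 drop A (B beats it: P:9>1 Q:11>4 R:12>9 S:9>6)
P2 drop R (P beats it: B:5>2 C:11>5 D:9>7)
P1 drop D (B beats it: P:9>5 Q:11>8 S:9>6)
P2 drop S (P beats it: B:5>1 C:11>9)
P1→{B,C} P2→{P,Q}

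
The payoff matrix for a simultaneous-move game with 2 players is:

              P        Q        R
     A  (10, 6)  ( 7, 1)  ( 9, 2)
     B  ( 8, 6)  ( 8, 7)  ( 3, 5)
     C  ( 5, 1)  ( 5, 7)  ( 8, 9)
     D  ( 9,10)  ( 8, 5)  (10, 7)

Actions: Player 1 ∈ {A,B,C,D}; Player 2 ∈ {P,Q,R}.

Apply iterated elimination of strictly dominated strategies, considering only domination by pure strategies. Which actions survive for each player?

P1 drop C (A beats it: P:10>5 Q:7>5 R:9>8)
P2 drop R (P beats it: A:6>2 B:6>5 D:10>7)
P1→{A,B,D} P2→{P,Q}

IESDS → P1:{A,B,D} P2:{P,Q}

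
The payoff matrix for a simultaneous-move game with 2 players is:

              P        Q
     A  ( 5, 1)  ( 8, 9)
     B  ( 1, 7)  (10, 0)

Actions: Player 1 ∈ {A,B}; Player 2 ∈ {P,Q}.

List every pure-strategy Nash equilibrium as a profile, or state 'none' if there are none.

(A,P): not NE [P2→Q gives 9>1]
(A,Q): not NE [P1→B gives 10>8]
(B,P): not NE [P1→A gives 5>1]
(B,Q): not NE [P2→P gives 7>0]

No pure NE.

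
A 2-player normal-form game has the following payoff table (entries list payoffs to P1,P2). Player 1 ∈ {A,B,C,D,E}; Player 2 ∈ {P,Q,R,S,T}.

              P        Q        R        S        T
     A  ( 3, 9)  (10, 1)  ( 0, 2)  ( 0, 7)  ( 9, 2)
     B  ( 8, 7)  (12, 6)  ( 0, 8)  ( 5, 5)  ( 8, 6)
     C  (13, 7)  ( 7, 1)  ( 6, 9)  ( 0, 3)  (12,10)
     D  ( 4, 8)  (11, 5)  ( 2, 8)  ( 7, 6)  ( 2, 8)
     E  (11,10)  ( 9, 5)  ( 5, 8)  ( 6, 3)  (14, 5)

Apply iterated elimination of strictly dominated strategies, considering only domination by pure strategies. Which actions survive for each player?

P2 drop Q (P beats it: A:9>1 B:7>6 C:7>1 D:8>5 E:10>5)
P1 drop A (E beats it: P:11>3 R:5>0 S:6>0 T:14>9)
P1 drop B (E beats it: P:11>8 R:5>0 S:6>5 T:14>8)
P2 drop S (P beats it: C:7>3 D:8>6 E:10>3)
P1 drop D (C beats it: P:13>4 R:6>2 T:12>2)
P1→{C,E} P2→{P,R,T}

Remaining: P1:{C,E} P2:{P,R,T}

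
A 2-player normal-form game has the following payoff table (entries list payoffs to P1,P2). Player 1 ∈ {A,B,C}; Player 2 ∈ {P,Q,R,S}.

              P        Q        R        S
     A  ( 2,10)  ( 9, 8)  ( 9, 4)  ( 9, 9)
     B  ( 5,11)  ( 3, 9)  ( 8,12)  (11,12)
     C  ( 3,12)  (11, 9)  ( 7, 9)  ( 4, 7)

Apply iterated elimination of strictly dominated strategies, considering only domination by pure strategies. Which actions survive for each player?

Survivors P1:{A,B} P2:{P,R,S}

P2 drop Q (P beats it: A:10>8 B:11>9 C:12>9)
P1 drop C (B beats it: P:5>3 R:8>7 S:11>4)
P1→{A,B} P2→{P,R,S}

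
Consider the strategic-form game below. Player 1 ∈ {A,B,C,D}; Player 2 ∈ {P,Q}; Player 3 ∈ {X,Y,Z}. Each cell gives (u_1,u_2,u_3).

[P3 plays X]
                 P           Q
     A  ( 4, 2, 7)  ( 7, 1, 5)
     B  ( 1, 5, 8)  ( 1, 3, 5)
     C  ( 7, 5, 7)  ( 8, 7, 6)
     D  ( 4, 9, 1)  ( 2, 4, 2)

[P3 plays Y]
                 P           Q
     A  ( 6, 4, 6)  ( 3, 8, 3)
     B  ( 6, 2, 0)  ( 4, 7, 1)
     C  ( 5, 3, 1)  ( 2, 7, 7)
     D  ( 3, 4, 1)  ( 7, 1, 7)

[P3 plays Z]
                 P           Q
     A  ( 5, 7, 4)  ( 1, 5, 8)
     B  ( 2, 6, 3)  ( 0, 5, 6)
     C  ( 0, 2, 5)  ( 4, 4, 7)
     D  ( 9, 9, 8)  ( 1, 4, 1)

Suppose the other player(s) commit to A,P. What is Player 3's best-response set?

BR_3 = {X}

u_3(X vs A,P) = 7
u_3(Y vs A,P) = 6
u_3(Z vs A,P) = 4
max payoff 7 at {X}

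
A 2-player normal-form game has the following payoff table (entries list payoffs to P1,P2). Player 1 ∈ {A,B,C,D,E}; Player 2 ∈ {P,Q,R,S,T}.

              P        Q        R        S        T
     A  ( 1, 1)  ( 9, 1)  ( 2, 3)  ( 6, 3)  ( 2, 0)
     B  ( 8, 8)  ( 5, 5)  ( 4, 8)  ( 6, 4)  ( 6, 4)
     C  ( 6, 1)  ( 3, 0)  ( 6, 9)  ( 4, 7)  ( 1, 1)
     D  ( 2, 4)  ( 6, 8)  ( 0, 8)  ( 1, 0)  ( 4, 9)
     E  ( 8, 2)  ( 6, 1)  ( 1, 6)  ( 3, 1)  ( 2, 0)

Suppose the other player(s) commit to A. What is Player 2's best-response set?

P2 best: {R,S}

u_2(P vs A) = 1
u_2(Q vs A) = 1
u_2(R vs A) = 3
u_2(S vs A) = 3
u_2(T vs A) = 0
max payoff 3 at {R,S}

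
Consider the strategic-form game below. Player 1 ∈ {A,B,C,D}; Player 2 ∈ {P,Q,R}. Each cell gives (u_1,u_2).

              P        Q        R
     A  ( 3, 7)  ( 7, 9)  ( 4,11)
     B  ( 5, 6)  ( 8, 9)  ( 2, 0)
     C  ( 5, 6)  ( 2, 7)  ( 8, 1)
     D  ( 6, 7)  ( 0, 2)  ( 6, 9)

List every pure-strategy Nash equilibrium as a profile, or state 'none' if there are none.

Nash profiles: (B,Q)

(A,P): not NE [P1→D gives 6>3; P2→R gives 11>7]
(A,Q): not NE [P1→B gives 8>7; P2→R gives 11>9]
(A,R): not NE [P1→C gives 8>4]
(B,P): not NE [P1→D gives 6>5; P2→Q gives 9>6]
(B,Q): NE
(B,R): not NE [P1→C gives 8>2; P2→Q gives 9>0]
(C,P): not NE [P1→D gives 6>5; P2→Q gives 7>6]
(C,Q): not NE [P1→B gives 8>2]
(C,R): not NE [P2→Q gives 7>1]
(D,P): not NE [P2→R gives 9>7]
(D,Q): not NE [P1→B gives 8>0; P2→R gives 9>2]
(D,R): not NE [P1→C gives 8>6]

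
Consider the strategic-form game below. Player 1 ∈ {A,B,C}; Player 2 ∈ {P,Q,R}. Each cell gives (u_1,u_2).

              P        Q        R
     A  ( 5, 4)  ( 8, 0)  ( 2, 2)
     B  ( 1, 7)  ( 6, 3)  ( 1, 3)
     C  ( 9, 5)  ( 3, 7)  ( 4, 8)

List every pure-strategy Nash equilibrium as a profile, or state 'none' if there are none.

Nash profiles: (C,R)

(A,P): not NE [P1→C gives 9>5]
(A,Q): not NE [P2→P gives 4>0]
(A,R): not NE [P1→C gives 4>2; P2→P gives 4>2]
(B,P): not NE [P1→C gives 9>1]
(B,Q): not NE [P1→A gives 8>6; P2→P gives 7>3]
(B,R): not NE [P1→C gives 4>1; P2→P gives 7>3]
(C,P): not NE [P2→R gives 8>5]
(C,Q): not NE [P1→A gives 8>3; P2→R gives 8>7]
(C,R): NE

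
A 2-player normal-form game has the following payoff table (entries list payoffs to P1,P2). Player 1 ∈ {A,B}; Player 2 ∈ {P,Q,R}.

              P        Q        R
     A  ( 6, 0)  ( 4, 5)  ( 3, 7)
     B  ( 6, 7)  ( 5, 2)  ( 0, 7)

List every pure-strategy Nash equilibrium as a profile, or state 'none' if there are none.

(A,P): not NE [P2→R gives 7>0]
(A,Q): not NE [P1→B gives 5>4; P2→R gives 7>5]
(A,R): NE
(B,P): NE
(B,Q): not NE [P2→R gives 7>2]
(B,R): not NE [P1→A gives 3>0]

NE set: (A,R), (B,P)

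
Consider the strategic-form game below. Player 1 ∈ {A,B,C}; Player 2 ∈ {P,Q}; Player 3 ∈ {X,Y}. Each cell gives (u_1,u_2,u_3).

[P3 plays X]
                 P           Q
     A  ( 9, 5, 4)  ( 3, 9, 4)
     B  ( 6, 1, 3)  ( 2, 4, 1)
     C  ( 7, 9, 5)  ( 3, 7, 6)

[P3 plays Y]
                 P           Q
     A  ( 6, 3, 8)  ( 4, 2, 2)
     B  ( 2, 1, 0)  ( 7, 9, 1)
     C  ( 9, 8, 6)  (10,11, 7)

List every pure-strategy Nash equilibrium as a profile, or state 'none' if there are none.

(A,P,X): not NE [P2→Q gives 9>5; P3→Y gives 8>4]
(A,P,Y): not NE [P1→C gives 9>6]
(A,Q,X): NE
(A,Q,Y): not NE [P1→C gives 10>4; P2→P gives 3>2; P3→X gives 4>2]
(B,P,X): not NE [P1→A gives 9>6; P2→Q gives 4>1]
(B,P,Y): not NE [P1→C gives 9>2; P2→Q gives 9>1; P3→X gives 3>0]
(B,Q,X): not NE [P1→C gives 3>2]
(B,Q,Y): not NE [P1→C gives 10>7]
(C,P,X): not NE [P1→A gives 9>7; P3→Y gives 6>5]
(C,P,Y): not NE [P2→Q gives 11>8]
(C,Q,X): not NE [P2→P gives 9>7; P3→Y gives 7>6]
(C,Q,Y): NE

Nash profiles: (A,Q,X), (C,Q,Y)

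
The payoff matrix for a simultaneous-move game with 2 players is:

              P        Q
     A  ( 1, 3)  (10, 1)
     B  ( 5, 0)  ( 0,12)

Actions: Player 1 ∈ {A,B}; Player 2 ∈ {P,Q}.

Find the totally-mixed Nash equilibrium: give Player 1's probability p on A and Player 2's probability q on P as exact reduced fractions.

P1 indiff ⇒ q·1+(1-q)·10 = q·5+(1-q)·0 ⇒ q(-4) = (1-q)(-10) ⇒ q = 5/7
P2 indiff ⇒ p·3+(1-p)·0 = p·1+(1-p)·12 ⇒ p(2) = (1-p)(12) ⇒ p = 6/7

P1 mixes 6/7 on A; P2 mixes 5/7 on P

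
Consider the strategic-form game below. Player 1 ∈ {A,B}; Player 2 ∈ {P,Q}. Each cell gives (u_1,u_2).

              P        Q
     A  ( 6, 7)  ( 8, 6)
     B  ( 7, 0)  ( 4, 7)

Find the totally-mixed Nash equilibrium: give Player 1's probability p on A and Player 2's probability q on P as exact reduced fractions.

(p,q) = (7/8, 4/5)

P1 indiff ⇒ q·6+(1-q)·8 = q·7+(1-q)·4 ⇒ q(-1) = (1-q)(-4) ⇒ q = 4/5
P2 indiff ⇒ p·7+(1-p)·0 = p·6+(1-p)·7 ⇒ p(1) = (1-p)(7) ⇒ p = 7/8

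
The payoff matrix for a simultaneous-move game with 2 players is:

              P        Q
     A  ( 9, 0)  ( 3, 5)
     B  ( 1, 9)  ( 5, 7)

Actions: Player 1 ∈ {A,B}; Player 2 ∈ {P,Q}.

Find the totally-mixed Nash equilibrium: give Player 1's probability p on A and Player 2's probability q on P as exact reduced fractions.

P1 mixes 2/7 on A; P2 mixes 1/5 on P

P1 indiff ⇒ q·9+(1-q)·3 = q·1+(1-q)·5 ⇒ q(8) = (1-q)(2) ⇒ q = 1/5
P2 indiff ⇒ p·0+(1-p)·9 = p·5+(1-p)·7 ⇒ p(-5) = (1-p)(-2) ⇒ p = 2/7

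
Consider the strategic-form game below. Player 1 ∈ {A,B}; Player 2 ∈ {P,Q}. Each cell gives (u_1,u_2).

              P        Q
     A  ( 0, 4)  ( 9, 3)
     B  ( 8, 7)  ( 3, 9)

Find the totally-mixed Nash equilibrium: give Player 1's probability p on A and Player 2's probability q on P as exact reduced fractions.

p=2/3, q=3/7

P1 indiff ⇒ q·0+(1-q)·9 = q·8+(1-q)·3 ⇒ q(-8) = (1-q)(-6) ⇒ q = 3/7
P2 indiff ⇒ p·4+(1-p)·7 = p·3+(1-p)·9 ⇒ p(1) = (1-p)(2) ⇒ p = 2/3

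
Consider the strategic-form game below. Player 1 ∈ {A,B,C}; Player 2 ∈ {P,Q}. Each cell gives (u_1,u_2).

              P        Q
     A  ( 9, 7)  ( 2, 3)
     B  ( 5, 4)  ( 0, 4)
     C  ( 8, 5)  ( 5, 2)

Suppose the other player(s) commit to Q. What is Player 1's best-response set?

BR_1 = {C}

u_1(A vs Q) = 2
u_1(B vs Q) = 0
u_1(C vs Q) = 5
max payoff 5 at {C}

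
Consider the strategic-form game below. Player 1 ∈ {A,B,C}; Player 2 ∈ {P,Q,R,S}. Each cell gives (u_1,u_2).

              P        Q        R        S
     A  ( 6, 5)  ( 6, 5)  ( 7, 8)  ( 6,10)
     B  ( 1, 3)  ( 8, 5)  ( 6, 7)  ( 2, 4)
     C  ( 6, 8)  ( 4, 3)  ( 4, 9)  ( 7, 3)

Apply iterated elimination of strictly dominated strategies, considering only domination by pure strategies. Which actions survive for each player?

P2 drop P (R beats it: A:8>5 B:7>3 C:9>8)
P2 drop Q (R beats it: A:8>5 B:7>5 C:9>3)
P1 drop B (A beats it: R:7>6 S:6>2)
P1→{A,C} P2→{R,S}

Survivors P1:{A,C} P2:{R,S}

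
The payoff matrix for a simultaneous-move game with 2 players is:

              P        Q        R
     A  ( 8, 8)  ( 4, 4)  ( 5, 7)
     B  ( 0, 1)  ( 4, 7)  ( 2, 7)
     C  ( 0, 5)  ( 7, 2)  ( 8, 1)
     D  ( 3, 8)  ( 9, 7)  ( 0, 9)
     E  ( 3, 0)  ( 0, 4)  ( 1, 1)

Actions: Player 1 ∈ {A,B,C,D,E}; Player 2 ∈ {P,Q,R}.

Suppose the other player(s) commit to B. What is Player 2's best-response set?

argmax u_2 = {Q,R}

u_2(P vs B) = 1
u_2(Q vs B) = 7
u_2(R vs B) = 7
max payoff 7 at {Q,R}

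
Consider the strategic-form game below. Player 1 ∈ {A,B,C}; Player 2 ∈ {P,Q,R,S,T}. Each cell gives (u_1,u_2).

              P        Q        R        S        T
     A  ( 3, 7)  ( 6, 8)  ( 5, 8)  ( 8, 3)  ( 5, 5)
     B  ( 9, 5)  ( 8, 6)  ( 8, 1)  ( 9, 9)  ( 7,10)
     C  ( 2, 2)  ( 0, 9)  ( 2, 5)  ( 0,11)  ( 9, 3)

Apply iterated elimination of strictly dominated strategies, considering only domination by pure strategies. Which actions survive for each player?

Survivors P1:{B,C} P2:{S,T}

P1 drop A (B beats it: P:9>3 Q:8>6 R:8>5 S:9>8 T:7>5)
P2 drop P (Q beats it: B:6>5 C:9>2)
P2 drop Q (S beats it: B:9>6 C:11>9)
P2 drop R (S beats it: B:9>1 C:11>5)
P1→{B,C} P2→{S,T}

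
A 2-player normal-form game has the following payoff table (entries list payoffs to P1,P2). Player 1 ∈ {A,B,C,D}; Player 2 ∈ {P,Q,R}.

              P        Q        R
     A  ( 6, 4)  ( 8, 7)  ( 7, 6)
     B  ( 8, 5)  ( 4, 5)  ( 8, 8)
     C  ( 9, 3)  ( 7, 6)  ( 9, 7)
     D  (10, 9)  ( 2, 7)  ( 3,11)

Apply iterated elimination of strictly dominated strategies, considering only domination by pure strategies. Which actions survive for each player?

Remaining: P1:{A,C} P2:{Q,R}

P1 drop B (C beats it: P:9>8 Q:7>4 R:9>8)
P2 drop P (R beats it: A:6>4 C:7>3 D:11>9)
P1 drop D (A beats it: Q:8>2 R:7>3)
P1→{A,C} P2→{Q,R}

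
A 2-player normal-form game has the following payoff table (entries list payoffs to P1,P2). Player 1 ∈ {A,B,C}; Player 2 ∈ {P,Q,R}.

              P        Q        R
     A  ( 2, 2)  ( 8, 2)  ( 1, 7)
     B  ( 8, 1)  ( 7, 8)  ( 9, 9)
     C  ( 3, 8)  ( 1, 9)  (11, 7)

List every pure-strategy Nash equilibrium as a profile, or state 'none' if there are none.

(A,P): not NE [P1→B gives 8>2; P2→R gives 7>2]
(A,Q): not NE [P2→R gives 7>2]
(A,R): not NE [P1→C gives 11>1]
(B,P): not NE [P2→R gives 9>1]
(B,Q): not NE [P1→A gives 8>7; P2→R gives 9>8]
(B,R): not NE [P1→C gives 11>9]
(C,P): not NE [P1→B gives 8>3; P2→Q gives 9>8]
(C,Q): not NE [P1→A gives 8>1]
(C,R): not NE [P2→Q gives 9>7]

PSNE: ∅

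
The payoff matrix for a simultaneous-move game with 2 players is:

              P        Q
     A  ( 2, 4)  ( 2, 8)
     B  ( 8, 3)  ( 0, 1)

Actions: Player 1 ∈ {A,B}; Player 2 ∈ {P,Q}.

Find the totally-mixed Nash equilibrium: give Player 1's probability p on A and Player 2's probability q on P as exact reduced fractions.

P1 indiff ⇒ q·2+(1-q)·2 = q·8+(1-q)·0 ⇒ q(-6) = (1-q)(-2) ⇒ q = 1/4
P2 indiff ⇒ p·4+(1-p)·3 = p·8+(1-p)·1 ⇒ p(-4) = (1-p)(-2) ⇒ p = 1/3

(p,q) = (1/3, 1/4)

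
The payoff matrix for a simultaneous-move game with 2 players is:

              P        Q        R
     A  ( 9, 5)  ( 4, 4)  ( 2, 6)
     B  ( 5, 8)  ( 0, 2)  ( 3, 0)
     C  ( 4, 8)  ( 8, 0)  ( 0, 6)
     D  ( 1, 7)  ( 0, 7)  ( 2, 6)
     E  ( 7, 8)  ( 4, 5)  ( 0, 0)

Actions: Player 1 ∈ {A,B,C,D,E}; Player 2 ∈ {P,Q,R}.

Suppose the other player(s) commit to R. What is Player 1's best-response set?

u_1(A vs R) = 2
u_1(B vs R) = 3
u_1(C vs R) = 0
u_1(D vs R) = 2
u_1(E vs R) = 0
max payoff 3 at {B}

P1 best: {B}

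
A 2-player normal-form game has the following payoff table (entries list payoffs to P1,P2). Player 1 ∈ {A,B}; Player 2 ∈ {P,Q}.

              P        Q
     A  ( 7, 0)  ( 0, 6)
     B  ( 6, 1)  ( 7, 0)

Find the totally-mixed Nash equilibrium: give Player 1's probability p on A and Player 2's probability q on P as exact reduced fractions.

P1 indiff ⇒ q·7+(1-q)·0 = q·6+(1-q)·7 ⇒ q(1) = (1-q)(7) ⇒ q = 7/8
P2 indiff ⇒ p·0+(1-p)·1 = p·6+(1-p)·0 ⇒ p(-6) = (1-p)(-1) ⇒ p = 1/7

p=1/7, q=7/8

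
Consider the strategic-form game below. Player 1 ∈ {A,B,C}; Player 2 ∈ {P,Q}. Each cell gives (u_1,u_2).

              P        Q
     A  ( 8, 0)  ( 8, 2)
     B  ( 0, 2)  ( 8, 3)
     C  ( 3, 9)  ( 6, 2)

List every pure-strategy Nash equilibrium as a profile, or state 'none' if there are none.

NE set: (A,Q), (B,Q)

(A,P): not NE [P2→Q gives 2>0]
(A,Q): NE
(B,P): not NE [P1→A gives 8>0; P2→Q gives 3>2]
(B,Q): NE
(C,P): not NE [P1→A gives 8>3]
(C,Q): not NE [P1→B gives 8>6; P2→P gives 9>2]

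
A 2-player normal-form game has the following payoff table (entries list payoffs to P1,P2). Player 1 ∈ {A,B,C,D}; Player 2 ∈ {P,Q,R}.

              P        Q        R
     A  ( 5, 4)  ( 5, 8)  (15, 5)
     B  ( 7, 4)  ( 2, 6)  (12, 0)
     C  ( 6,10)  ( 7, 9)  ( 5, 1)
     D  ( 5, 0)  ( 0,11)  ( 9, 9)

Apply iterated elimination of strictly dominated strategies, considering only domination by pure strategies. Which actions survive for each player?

P1 drop D (B beats it: P:7>5 Q:2>0 R:12>9)
P2 drop R (Q beats it: A:8>5 B:6>0 C:9>1)
P1 drop A (C beats it: P:6>5 Q:7>5)
P1→{B,C} P2→{P,Q}

Remaining: P1:{B,C} P2:{P,Q}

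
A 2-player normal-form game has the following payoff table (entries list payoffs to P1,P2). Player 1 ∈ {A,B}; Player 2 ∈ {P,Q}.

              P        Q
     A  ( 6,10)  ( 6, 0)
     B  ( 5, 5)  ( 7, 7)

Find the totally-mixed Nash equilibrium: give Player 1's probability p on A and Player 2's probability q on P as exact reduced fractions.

P1 indiff ⇒ q·6+(1-q)·6 = q·5+(1-q)·7 ⇒ q(1) = (1-q)(1) ⇒ q = 1/2
P2 indiff ⇒ p·10+(1-p)·5 = p·0+(1-p)·7 ⇒ p(10) = (1-p)(2) ⇒ p = 1/6

p=1/6, q=1/2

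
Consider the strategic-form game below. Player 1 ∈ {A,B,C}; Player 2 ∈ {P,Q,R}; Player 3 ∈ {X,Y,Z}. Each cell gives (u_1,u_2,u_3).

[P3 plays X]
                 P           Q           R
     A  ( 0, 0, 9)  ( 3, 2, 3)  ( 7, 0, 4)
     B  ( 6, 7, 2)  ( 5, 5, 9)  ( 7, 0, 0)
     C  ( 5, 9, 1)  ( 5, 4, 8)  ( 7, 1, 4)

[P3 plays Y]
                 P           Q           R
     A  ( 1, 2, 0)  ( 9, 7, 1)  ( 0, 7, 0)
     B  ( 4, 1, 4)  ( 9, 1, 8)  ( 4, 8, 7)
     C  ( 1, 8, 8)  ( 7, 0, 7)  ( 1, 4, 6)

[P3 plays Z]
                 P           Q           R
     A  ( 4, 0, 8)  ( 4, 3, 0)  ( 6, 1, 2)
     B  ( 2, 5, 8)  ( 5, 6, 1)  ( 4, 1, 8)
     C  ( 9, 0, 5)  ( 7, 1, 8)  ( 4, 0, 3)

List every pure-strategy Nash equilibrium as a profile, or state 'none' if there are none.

(A,P,X): not NE [P1→B gives 6>0; P2→Q gives 2>0]
(A,P,Y): not NE [P1→B gives 4>1; P2→R gives 7>2; P3→X gives 9>0]
(A,P,Z): not NE [P1→C gives 9>4; P2→Q gives 3>0; P3→X gives 9>8]
(A,Q,X): not NE [P1→C gives 5>3]
(A,Q,Y): not NE [P3→X gives 3>1]
(A,Q,Z): not NE [P1→C gives 7>4; P3→X gives 3>0]
(A,R,X): not NE [P2→Q gives 2>0]
(A,R,Y): not NE [P1→B gives 4>0; P3→X gives 4>0]
(A,R,Z): not NE [P2→Q gives 3>1; P3→X gives 4>2]
(B,P,X): not NE [P3→Z gives 8>2]
(B,P,Y): not NE [P2→R gives 8>1; P3→Z gives 8>4]
(B,P,Z): not NE [P1→C gives 9>2; P2→Q gives 6>5]
(B,Q,X): not NE [P2→P gives 7>5]
(B,Q,Y): not NE [P2→R gives 8>1; P3→X gives 9>8]
(B,Q,Z): not NE [P1→C gives 7>5; P3→X gives 9>1]
(B,R,X): not NE [P2→P gives 7>0; P3→Z gives 8>0]
(B,R,Y): not NE [P3→Z gives 8>7]
(B,R,Z): not NE [P1→A gives 6>4; P2→Q gives 6>1]
(C,P,X): not NE [P1→B gives 6>5; P3→Y gives 8>1]
(C,P,Y): not NE [P1→B gives 4>1]
(C,P,Z): not NE [P2→Q gives 1>0; P3→Y gives 8>5]
(C,Q,X): not NE [P2→P gives 9>4]
(C,Q,Y): not NE [P1→B gives 9>7; P2→P gives 8>0; P3→Z gives 8>7]
(C,Q,Z): NE
(C,R,X): not NE [P2→P gives 9>1; P3→Y gives 6>4]
(C,R,Y): not NE [P1→B gives 4>1; P2→P gives 8>4]
(C,R,Z): not NE [P1→A gives 6>4; P2→Q gives 1>0; P3→Y gives 6>3]

Nash profiles: (C,Q,Z)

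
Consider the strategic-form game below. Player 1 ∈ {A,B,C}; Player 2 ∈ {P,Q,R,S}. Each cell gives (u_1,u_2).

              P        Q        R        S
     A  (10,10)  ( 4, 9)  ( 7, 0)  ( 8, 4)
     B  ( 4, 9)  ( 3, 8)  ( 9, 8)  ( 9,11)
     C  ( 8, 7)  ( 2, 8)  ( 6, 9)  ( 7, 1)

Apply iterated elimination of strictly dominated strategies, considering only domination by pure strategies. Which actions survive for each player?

Survivors P1:{A,B} P2:{P,S}

P1 drop C (A beats it: P:10>8 Q:4>2 R:7>6 S:8>7)
P2 drop Q (P beats it: A:10>9 B:9>8)
P2 drop R (P beats it: A:10>0 B:9>8)
P1→{A,B} P2→{P,S}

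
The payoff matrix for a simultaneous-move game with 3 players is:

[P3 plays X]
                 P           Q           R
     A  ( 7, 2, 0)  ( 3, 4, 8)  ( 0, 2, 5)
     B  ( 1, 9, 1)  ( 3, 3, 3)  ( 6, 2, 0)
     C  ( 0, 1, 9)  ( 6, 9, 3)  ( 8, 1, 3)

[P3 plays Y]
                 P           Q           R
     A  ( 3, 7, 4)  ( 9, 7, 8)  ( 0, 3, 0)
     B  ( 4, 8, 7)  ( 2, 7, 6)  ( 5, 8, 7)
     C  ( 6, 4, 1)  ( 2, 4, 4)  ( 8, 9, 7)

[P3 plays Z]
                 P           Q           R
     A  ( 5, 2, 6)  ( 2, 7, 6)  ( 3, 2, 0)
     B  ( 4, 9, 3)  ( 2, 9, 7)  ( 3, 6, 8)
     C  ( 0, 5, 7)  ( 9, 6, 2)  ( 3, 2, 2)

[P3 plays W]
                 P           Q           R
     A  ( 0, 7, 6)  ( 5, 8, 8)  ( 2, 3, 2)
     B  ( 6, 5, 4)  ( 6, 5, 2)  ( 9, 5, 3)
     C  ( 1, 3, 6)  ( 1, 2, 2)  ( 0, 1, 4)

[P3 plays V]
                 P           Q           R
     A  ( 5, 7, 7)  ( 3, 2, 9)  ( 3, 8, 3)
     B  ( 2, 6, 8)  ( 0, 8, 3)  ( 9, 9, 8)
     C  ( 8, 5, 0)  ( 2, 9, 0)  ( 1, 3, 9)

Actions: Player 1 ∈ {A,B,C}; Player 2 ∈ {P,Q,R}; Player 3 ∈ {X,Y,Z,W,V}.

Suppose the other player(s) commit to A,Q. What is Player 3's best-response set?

u_3(X vs A,Q) = 8
u_3(Y vs A,Q) = 8
u_3(Z vs A,Q) = 6
u_3(W vs A,Q) = 8
u_3(V vs A,Q) = 9
max payoff 9 at {V}

argmax u_3 = {V}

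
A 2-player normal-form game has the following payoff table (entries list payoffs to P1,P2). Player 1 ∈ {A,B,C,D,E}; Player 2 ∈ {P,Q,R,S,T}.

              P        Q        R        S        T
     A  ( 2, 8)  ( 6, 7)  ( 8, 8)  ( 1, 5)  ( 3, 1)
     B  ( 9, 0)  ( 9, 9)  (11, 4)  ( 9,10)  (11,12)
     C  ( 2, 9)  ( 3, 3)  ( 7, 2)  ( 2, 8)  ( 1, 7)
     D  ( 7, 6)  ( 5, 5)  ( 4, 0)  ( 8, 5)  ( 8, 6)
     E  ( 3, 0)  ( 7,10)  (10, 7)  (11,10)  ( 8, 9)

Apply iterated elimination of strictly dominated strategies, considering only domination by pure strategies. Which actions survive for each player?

IESDS → P1:{B,E} P2:{Q,S,T}

P1 drop A (B beats it: P:9>2 Q:9>6 R:11>8 S:9>1 T:11>3)
P1 drop C (B beats it: P:9>2 Q:9>3 R:11>7 S:9>2 T:11>1)
P1 drop D (B beats it: P:9>7 Q:9>5 R:11>4 S:9>8 T:11>8)
P2 drop P (Q beats it: B:9>0 E:10>0)
P2 drop R (Q beats it: B:9>4 E:10>7)
P1→{B,E} P2→{Q,S,T}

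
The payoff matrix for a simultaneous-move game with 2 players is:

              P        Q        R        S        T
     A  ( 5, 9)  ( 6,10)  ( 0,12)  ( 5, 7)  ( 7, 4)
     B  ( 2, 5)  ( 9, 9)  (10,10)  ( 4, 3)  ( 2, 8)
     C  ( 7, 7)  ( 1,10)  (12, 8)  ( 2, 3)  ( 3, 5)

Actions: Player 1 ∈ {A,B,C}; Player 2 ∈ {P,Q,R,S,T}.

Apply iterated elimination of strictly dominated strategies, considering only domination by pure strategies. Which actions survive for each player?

P2 drop P (Q beats it: A:10>9 B:9>5 C:10>7)
P2 drop S (Q beats it: A:10>7 B:9>3 C:10>3)
P2 drop T (Q beats it: A:10>4 B:9>8 C:10>5)
P1 drop A (B beats it: Q:9>6 R:10>0)
P1→{B,C} P2→{Q,R}

IESDS → P1:{B,C} P2:{Q,R}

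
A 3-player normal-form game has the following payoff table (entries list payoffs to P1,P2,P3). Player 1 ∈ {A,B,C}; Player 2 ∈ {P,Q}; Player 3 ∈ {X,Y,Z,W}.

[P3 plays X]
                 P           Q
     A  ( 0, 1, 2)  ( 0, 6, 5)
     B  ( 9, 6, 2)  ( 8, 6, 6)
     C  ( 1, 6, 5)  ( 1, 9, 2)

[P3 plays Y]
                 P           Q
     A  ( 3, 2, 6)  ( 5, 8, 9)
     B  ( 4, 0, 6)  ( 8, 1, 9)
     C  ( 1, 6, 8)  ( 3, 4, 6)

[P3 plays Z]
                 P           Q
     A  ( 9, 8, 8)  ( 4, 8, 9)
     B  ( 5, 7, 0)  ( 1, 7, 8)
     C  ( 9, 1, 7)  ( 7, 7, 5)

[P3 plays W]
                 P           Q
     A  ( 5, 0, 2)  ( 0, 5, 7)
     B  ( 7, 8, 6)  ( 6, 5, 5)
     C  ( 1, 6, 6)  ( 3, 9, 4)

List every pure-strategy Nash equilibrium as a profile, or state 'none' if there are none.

NE set: (A,P,Z), (B,P,W), (B,Q,Y)

(A,P,X): not NE [P1→B gives 9>0; P2→Q gives 6>1; P3→Z gives 8>2]
(A,P,Y): not NE [P1→B gives 4>3; P2→Q gives 8>2; P3→Z gives 8>6]
(A,P,Z): NE
(A,P,W): not NE [P1→B gives 7>5; P2→Q gives 5>0; P3→Z gives 8>2]
(A,Q,X): not NE [P1→B gives 8>0; P3→Z gives 9>5]
(A,Q,Y): not NE [P1→B gives 8>5]
(A,Q,Z): not NE [P1→C gives 7>4]
(A,Q,W): not NE [P1→B gives 6>0; P3→Z gives 9>7]
(B,P,X): not NE [P3→W gives 6>2]
(B,P,Y): not NE [P2→Q gives 1>0]
(B,P,Z): not NE [P1→C gives 9>5; P3→W gives 6>0]
(B,P,W): NE
(B,Q,X): not NE [P3→Y gives 9>6]
(B,Q,Y): NE
(B,Q,Z): not NE [P1→C gives 7>1; P3→Y gives 9>8]
(B,Q,W): not NE [P2→P gives 8>5; P3→Y gives 9>5]
(C,P,X): not NE [P1→B gives 9>1; P2→Q gives 9>6; P3→Y gives 8>5]
(C,P,Y): not NE [P1→B gives 4>1]
(C,P,Z): not NE [P2→Q gives 7>1; P3→Y gives 8>7]
(C,P,W): not NE [P1→B gives 7>1; P2→Q gives 9>6; P3→Y gives 8>6]
(C,Q,X): not NE [P1→B gives 8>1; P3→Y gives 6>2]
(C,Q,Y): not NE [P1→B gives 8>3; P2→P gives 6>4]
(C,Q,Z): not NE [P3→Y gives 6>5]
(C,Q,W): not NE [P1→B gives 6>3; P3→Y gives 6>4]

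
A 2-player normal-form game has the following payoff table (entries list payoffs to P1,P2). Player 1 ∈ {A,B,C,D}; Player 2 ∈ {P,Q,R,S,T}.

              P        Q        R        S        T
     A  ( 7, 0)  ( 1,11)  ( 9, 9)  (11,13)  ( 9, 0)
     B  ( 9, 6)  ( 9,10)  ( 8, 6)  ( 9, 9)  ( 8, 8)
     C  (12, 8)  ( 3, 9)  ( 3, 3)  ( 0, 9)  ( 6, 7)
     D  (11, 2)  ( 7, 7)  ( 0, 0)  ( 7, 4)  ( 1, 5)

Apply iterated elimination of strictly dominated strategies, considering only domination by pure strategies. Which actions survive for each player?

P2 drop P (Q beats it: A:11>0 B:10>6 C:9>8 D:7>2)
P1 drop C (B beats it: Q:9>3 R:8>3 S:9>0 T:8>6)
P1 drop D (B beats it: Q:9>7 R:8>0 S:9>7 T:8>1)
P2 drop R (Q beats it: A:11>9 B:10>6)
P2 drop T (Q beats it: A:11>0 B:10>8)
P1→{A,B} P2→{Q,S}

IESDS → P1:{A,B} P2:{Q,S}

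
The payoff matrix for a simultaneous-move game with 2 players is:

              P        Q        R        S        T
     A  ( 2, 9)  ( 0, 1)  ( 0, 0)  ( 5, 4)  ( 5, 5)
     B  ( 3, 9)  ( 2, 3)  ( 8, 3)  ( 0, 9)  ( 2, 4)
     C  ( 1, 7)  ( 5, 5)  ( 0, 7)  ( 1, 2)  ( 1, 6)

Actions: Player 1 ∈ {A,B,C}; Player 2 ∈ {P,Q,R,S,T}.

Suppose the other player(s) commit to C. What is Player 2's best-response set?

argmax u_2 = {P,R}

u_2(P vs C) = 7
u_2(Q vs C) = 5
u_2(R vs C) = 7
u_2(S vs C) = 2
u_2(T vs C) = 6
max payoff 7 at {P,R}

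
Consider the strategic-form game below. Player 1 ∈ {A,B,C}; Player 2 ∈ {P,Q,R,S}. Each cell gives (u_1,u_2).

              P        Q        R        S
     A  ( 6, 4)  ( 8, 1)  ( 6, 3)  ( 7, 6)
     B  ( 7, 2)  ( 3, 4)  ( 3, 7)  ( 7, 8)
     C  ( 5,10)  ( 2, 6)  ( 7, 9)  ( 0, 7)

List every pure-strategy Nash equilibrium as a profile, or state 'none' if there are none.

(A,P): not NE [P1→B gives 7>6; P2→S gives 6>4]
(A,Q): not NE [P2→S gives 6>1]
(A,R): not NE [P1→C gives 7>6; P2→S gives 6>3]
(A,S): NE
(B,P): not NE [P2→S gives 8>2]
(B,Q): not NE [P1→A gives 8>3; P2→S gives 8>4]
(B,R): not NE [P1→C gives 7>3; P2→S gives 8>7]
(B,S): NE
(C,P): not NE [P1→B gives 7>5]
(C,Q): not NE [P1→A gives 8>2; P2→P gives 10>6]
(C,R): not NE [P2→P gives 10>9]
(C,S): not NE [P1→B gives 7>0; P2→P gives 10>7]

PSNE = {(A,S), (B,S)}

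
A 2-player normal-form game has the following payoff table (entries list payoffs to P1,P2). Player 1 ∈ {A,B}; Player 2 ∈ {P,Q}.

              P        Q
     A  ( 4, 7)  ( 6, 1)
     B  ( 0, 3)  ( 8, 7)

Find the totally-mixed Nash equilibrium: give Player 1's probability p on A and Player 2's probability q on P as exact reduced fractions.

p=2/5, q=1/3

P1 indiff ⇒ q·4+(1-q)·6 = q·0+(1-q)·8 ⇒ q(4) = (1-q)(2) ⇒ q = 1/3
P2 indiff ⇒ p·7+(1-p)·3 = p·1+(1-p)·7 ⇒ p(6) = (1-p)(4) ⇒ p = 2/5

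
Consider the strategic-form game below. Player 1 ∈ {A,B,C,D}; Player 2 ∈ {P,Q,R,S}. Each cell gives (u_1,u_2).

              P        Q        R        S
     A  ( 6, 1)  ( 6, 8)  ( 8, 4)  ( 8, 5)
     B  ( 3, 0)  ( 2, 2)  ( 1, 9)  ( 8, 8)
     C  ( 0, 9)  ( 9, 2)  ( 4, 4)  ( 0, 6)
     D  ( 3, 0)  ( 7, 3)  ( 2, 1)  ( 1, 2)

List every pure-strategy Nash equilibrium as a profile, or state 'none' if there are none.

No pure NE.

(A,P): not NE [P2→Q gives 8>1]
(A,Q): not NE [P1→C gives 9>6]
(A,R): not NE [P2→Q gives 8>4]
(A,S): not NE [P2→Q gives 8>5]
(B,P): not NE [P1→A gives 6>3; P2→R gives 9>0]
(B,Q): not NE [P1→C gives 9>2; P2→R gives 9>2]
(B,R): not NE [P1→A gives 8>1]
(B,S): not NE [P2→R gives 9>8]
(C,P): not NE [P1→A gives 6>0]
(C,Q): not NE [P2→P gives 9>2]
(C,R): not NE [P1→A gives 8>4; P2→P gives 9>4]
(C,S): not NE [P1→B gives 8>0; P2→P gives 9>6]
(D,P): not NE [P1→A gives 6>3; P2→Q gives 3>0]
(D,Q): not NE [P1→C gives 9>7]
(D,R): not NE [P1→A gives 8>2; P2→Q gives 3>1]
(D,S): not NE [P1→B gives 8>1; P2→Q gives 3>2]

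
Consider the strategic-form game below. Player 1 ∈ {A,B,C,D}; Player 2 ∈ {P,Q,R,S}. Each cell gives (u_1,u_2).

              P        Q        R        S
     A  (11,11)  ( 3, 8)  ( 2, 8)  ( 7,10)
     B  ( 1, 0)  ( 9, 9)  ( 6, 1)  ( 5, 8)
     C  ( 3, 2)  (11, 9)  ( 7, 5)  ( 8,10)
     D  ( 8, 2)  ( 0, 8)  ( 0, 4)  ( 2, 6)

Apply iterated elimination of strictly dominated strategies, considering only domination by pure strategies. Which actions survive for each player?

Remaining: P1:{A,C} P2:{P,S}

P1 drop B (C beats it: P:3>1 Q:11>9 R:7>6 S:8>5)
P1 drop D (A beats it: P:11>8 Q:3>0 R:2>0 S:7>2)
P2 drop Q (S beats it: A:10>8 C:10>9)
P2 drop R (S beats it: A:10>8 C:10>5)
P1→{A,C} P2→{P,S}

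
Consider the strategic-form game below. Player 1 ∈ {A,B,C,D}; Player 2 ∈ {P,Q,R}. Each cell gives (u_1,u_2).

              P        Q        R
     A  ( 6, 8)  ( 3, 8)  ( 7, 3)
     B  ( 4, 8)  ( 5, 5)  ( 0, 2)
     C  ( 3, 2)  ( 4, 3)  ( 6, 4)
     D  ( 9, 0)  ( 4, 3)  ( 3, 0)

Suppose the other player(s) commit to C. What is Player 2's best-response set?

u_2(P vs C) = 2
u_2(Q vs C) = 3
u_2(R vs C) = 4
max payoff 4 at {R}

P2 best: {R}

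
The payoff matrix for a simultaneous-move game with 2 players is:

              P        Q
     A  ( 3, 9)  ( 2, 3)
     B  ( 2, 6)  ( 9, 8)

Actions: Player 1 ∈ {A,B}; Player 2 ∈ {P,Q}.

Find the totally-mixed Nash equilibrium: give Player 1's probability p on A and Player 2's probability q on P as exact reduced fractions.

p=1/4, q=7/8

P1 indiff ⇒ q·3+(1-q)·2 = q·2+(1-q)·9 ⇒ q(1) = (1-q)(7) ⇒ q = 7/8
P2 indiff ⇒ p·9+(1-p)·6 = p·3+(1-p)·8 ⇒ p(6) = (1-p)(2) ⇒ p = 1/4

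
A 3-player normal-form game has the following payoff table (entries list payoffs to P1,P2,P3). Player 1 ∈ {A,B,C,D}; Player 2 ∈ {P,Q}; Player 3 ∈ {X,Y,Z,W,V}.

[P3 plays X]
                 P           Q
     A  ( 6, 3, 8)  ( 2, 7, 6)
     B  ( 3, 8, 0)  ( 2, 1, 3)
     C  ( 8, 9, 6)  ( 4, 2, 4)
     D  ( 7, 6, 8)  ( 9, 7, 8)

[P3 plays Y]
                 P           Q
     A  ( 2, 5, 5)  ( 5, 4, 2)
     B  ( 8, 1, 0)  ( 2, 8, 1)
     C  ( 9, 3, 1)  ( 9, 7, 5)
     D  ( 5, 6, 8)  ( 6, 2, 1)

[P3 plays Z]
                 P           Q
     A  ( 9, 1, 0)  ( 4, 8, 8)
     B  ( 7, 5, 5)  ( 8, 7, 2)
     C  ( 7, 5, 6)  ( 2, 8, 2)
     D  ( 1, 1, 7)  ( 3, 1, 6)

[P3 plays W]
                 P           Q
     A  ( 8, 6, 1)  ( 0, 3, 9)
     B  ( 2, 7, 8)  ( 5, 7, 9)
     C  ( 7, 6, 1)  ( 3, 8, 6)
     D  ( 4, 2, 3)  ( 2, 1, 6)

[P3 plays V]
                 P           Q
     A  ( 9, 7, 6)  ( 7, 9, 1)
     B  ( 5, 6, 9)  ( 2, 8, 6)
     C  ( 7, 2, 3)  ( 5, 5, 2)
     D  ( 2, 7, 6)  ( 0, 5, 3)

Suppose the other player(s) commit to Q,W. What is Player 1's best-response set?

u_1(A vs Q,W) = 0
u_1(B vs Q,W) = 5
u_1(C vs Q,W) = 3
u_1(D vs Q,W) = 2
max payoff 5 at {B}

BR_1 = {B}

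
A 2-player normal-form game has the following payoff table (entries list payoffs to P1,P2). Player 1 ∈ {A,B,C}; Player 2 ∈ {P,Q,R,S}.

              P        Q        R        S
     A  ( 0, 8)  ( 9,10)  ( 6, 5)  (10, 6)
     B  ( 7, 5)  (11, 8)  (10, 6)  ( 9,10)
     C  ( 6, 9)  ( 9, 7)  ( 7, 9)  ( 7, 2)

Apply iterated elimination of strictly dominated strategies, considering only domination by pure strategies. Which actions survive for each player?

P1 drop C (B beats it: P:7>6 Q:11>9 R:10>7 S:9>7)
P2 drop P (Q beats it: A:10>8 B:8>5)
P2 drop R (Q beats it: A:10>5 B:8>6)
P1→{A,B} P2→{Q,S}

IESDS → P1:{A,B} P2:{Q,S}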